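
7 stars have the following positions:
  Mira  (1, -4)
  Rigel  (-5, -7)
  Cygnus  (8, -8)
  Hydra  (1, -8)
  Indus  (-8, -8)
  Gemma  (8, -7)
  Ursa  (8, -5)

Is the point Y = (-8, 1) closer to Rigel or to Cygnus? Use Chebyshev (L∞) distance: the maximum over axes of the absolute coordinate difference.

Rigel

d(Y, Rigel) = max(3, 8) = 8
d(Y, Cygnus) = max(16, 9) = 16
8 < 16, so Rigel is closer.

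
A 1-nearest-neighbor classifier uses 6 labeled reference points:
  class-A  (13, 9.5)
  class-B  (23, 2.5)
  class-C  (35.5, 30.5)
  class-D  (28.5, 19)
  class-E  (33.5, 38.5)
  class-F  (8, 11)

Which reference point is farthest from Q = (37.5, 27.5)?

Since √ is increasing, it suffices to compare squared distances:
d²(Q, class-A) = 600.25 + 324 = 924.25
d²(Q, class-B) = 210.25 + 625 = 835.25
d²(Q, class-C) = 4 + 9 = 13
d²(Q, class-D) = 81 + 72.25 = 153.25
d²(Q, class-E) = 16 + 121 = 137
d²(Q, class-F) = 870.25 + 272.25 = 1142.5
The largest is to class-F.

class-F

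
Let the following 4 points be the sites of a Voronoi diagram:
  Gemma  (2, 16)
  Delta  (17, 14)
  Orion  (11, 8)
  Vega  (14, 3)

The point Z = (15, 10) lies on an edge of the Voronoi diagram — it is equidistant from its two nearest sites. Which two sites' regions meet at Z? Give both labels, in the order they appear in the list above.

Squared distances from Z to each site:
d²(Z, Gemma) = 169 + 36 = 205
d²(Z, Delta) = 4 + 16 = 20
d²(Z, Orion) = 16 + 4 = 20
d²(Z, Vega) = 1 + 49 = 50
Z is equidistant from Delta and Orion (both at squared distance 20), and every other site is strictly farther — so Z lies on the Delta–Orion Voronoi edge.

Delta and Orion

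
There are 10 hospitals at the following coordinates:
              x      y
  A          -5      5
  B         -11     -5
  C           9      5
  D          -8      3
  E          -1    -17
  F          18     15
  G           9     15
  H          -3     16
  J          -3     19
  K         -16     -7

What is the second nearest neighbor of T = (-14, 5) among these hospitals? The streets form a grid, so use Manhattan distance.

d(T,A) = |-14−(-5)| + |5−5| = 9 + 0 = 9
d(T,B) = |-14−(-11)| + |5−(-5)| = 3 + 10 = 13
d(T,C) = |-14−9| + |5−5| = 23 + 0 = 23
d(T,D) = |-14−(-8)| + |5−3| = 6 + 2 = 8
d(T,E) = |-14−(-1)| + |5−(-17)| = 13 + 22 = 35
d(T,F) = |-14−18| + |5−15| = 32 + 10 = 42
d(T,G) = |-14−9| + |5−15| = 23 + 10 = 33
d(T,H) = |-14−(-3)| + |5−16| = 11 + 11 = 22
d(T,J) = |-14−(-3)| + |5−19| = 11 + 14 = 25
d(T,K) = |-14−(-16)| + |5−(-7)| = 2 + 12 = 14
Sorted ascending: D, A, B, … — the second-nearest is A.

A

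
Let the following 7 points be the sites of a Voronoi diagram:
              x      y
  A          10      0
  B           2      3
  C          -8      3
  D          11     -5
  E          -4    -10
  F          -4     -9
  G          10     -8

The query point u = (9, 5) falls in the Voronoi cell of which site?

A

Compare squared distances (the ordering matches that of the actual distances):
|uA|² = (9−10)² + (5−0)² = 1 + 25 = 26
|uB|² = (9−2)² + (5−3)² = 49 + 4 = 53
|uC|² = (9−(-8))² + (5−3)² = 289 + 4 = 293
|uD|² = (9−11)² + (5−(-5))² = 4 + 100 = 104
|uE|² = (9−(-4))² + (5−(-10))² = 169 + 225 = 394
|uF|² = (9−(-4))² + (5−(-9))² = 169 + 196 = 365
|uG|² = (9−10)² + (5−(-8))² = 1 + 169 = 170
The smallest is to A, so u lies in the Voronoi region of A.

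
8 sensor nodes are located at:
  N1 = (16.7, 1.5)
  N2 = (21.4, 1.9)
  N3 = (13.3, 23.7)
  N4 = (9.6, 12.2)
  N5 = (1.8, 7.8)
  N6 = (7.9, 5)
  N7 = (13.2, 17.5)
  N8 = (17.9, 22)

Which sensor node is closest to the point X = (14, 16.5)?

Since √ is increasing, it suffices to compare squared distances:
|XN1|² = (14−16.7)² + (16.5−1.5)² = 7.29 + 225 = 232.29
|XN2|² = (14−21.4)² + (16.5−1.9)² = 54.76 + 213.16 = 267.92
|XN3|² = (14−13.3)² + (16.5−23.7)² = 0.49 + 51.84 = 52.33
|XN4|² = (14−9.6)² + (16.5−12.2)² = 19.36 + 18.49 = 37.85
|XN5|² = (14−1.8)² + (16.5−7.8)² = 148.84 + 75.69 = 224.53
|XN6|² = (14−7.9)² + (16.5−5)² = 37.21 + 132.25 = 169.46
|XN7|² = (14−13.2)² + (16.5−17.5)² = 0.64 + 1 = 1.64
|XN8|² = (14−17.9)² + (16.5−22)² = 15.21 + 30.25 = 45.46
Minimum is at N7.

N7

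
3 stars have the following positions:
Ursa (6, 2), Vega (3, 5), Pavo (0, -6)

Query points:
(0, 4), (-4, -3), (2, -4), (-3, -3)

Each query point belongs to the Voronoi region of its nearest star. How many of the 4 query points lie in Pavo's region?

(0, 4) — d² to each: Ursa:40, Vega:10, Pavo:100 → nearest is Vega
(-4, -3) — d² to each: Ursa:125, Vega:113, Pavo:25 → nearest is Pavo
(2, -4) — d² to each: Ursa:52, Vega:82, Pavo:8 → nearest is Pavo
(-3, -3) — d² to each: Ursa:106, Vega:100, Pavo:18 → nearest is Pavo
3 of the 4 points have Pavo as nearest.

3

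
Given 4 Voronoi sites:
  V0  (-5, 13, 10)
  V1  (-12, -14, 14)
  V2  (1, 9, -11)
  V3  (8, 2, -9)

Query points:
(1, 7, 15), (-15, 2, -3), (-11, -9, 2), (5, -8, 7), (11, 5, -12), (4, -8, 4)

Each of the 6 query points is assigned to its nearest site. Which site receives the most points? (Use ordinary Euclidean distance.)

(1, 7, 15) — d² to each: V0:97, V1:611, V2:680, V3:650 → nearest is V0
(-15, 2, -3) — d² to each: V0:390, V1:554, V2:369, V3:565 → nearest is V2
(-11, -9, 2) — d² to each: V0:584, V1:170, V2:637, V3:603 → nearest is V1
(5, -8, 7) — d² to each: V0:550, V1:374, V2:629, V3:365 → nearest is V3
(11, 5, -12) — d² to each: V0:804, V1:1566, V2:117, V3:27 → nearest is V3
(4, -8, 4) — d² to each: V0:558, V1:392, V2:523, V3:285 → nearest is V3
Tally — V0:1, V1:1, V2:1, V3:3. V3 captures the most (3).

V3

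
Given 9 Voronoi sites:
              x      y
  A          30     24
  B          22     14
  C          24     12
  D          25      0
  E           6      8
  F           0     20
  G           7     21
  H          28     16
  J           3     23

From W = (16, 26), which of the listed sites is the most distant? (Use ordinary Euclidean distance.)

Compare squared distances (the ordering matches that of the actual distances):
|WA|² = (16−30)² + (26−24)² = 196 + 4 = 200
|WB|² = (16−22)² + (26−14)² = 36 + 144 = 180
|WC|² = (16−24)² + (26−12)² = 64 + 196 = 260
|WD|² = (16−25)² + (26−0)² = 81 + 676 = 757
|WE|² = (16−6)² + (26−8)² = 100 + 324 = 424
|WF|² = (16−0)² + (26−20)² = 256 + 36 = 292
|WG|² = (16−7)² + (26−21)² = 81 + 25 = 106
|WH|² = (16−28)² + (26−16)² = 144 + 100 = 244
|WJ|² = (16−3)² + (26−23)² = 169 + 9 = 178
The largest is to D.

D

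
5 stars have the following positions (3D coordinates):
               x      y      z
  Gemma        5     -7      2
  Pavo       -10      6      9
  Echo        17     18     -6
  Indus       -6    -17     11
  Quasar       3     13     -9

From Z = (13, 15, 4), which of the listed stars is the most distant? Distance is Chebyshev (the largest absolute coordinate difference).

Indus

d(Z, Gemma) = max(8, 22, 2) = 22
d(Z, Pavo) = max(23, 9, 5) = 23
d(Z, Echo) = max(4, 3, 10) = 10
d(Z, Indus) = max(19, 32, 7) = 32
d(Z, Quasar) = max(10, 2, 13) = 13
The largest is to Indus.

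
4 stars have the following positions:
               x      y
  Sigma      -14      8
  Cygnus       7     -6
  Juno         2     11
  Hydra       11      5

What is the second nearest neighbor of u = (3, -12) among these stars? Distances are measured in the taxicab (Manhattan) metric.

d(u, Sigma) = |3−(-14)| + |-12−8| = 17 + 20 = 37
d(u, Cygnus) = |3−7| + |-12−(-6)| = 4 + 6 = 10
d(u, Juno) = |3−2| + |-12−11| = 1 + 23 = 24
d(u, Hydra) = |3−11| + |-12−5| = 8 + 17 = 25
Sorted ascending: Cygnus, Juno, Hydra, … — the second-nearest is Juno.

Juno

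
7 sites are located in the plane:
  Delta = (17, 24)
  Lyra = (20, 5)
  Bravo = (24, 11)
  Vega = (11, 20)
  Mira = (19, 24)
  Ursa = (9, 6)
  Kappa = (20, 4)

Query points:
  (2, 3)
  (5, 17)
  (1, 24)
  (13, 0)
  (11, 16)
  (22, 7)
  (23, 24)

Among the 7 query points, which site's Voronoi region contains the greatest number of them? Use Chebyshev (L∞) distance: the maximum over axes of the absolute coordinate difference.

(2, 3) — d to each: Delta:21, Lyra:18, Bravo:22, Vega:17, Mira:21, Ursa:7, Kappa:18 → nearest is Ursa
(5, 17) — d to each: Delta:12, Lyra:15, Bravo:19, Vega:6, Mira:14, Ursa:11, Kappa:15 → nearest is Vega
(1, 24) — d to each: Delta:16, Lyra:19, Bravo:23, Vega:10, Mira:18, Ursa:18, Kappa:20 → nearest is Vega
(13, 0) — d to each: Delta:24, Lyra:7, Bravo:11, Vega:20, Mira:24, Ursa:6, Kappa:7 → nearest is Ursa
(11, 16) — d to each: Delta:8, Lyra:11, Bravo:13, Vega:4, Mira:8, Ursa:10, Kappa:12 → nearest is Vega
(22, 7) — d to each: Delta:17, Lyra:2, Bravo:4, Vega:13, Mira:17, Ursa:13, Kappa:3 → nearest is Lyra
(23, 24) — d to each: Delta:6, Lyra:19, Bravo:13, Vega:12, Mira:4, Ursa:18, Kappa:20 → nearest is Mira
Tally — Lyra:1, Vega:3, Mira:1, Ursa:2. Vega captures the most (3).

Vega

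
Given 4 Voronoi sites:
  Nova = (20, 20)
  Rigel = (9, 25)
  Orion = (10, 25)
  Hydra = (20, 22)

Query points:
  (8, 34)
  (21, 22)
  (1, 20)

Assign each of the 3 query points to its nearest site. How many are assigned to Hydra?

(8, 34) — d² to each: Nova:340, Rigel:82, Orion:85, Hydra:288 → nearest is Rigel
(21, 22) — d² to each: Nova:5, Rigel:153, Orion:130, Hydra:1 → nearest is Hydra
(1, 20) — d² to each: Nova:361, Rigel:89, Orion:106, Hydra:365 → nearest is Rigel
1 of the 3 points has Hydra as nearest.

1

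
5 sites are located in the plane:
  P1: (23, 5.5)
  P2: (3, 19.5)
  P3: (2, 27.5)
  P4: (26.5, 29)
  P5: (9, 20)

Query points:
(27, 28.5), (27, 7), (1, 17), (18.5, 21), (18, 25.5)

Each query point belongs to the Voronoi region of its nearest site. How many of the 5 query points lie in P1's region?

(27, 28.5) — d² to each: P1:545, P2:657, P3:626, P4:0.5, P5:396.25 → nearest is P4
(27, 7) — d² to each: P1:18.25, P2:732.25, P3:1045.25, P4:484.25, P5:493 → nearest is P1
(1, 17) — d² to each: P1:616.25, P2:10.25, P3:111.25, P4:794.25, P5:73 → nearest is P2
(18.5, 21) — d² to each: P1:260.5, P2:242.5, P3:314.5, P4:128, P5:91.25 → nearest is P5
(18, 25.5) — d² to each: P1:425, P2:261, P3:260, P4:84.5, P5:111.25 → nearest is P4
1 of the 5 points has P1 as nearest.

1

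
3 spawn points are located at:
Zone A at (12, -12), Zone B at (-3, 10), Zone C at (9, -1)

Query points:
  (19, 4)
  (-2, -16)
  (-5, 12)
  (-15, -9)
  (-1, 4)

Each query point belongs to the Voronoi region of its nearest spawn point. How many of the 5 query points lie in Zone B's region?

3

(19, 4) — d² to each: Zone A:305, Zone B:520, Zone C:125 → nearest is Zone C
(-2, -16) — d² to each: Zone A:212, Zone B:677, Zone C:346 → nearest is Zone A
(-5, 12) — d² to each: Zone A:865, Zone B:8, Zone C:365 → nearest is Zone B
(-15, -9) — d² to each: Zone A:738, Zone B:505, Zone C:640 → nearest is Zone B
(-1, 4) — d² to each: Zone A:425, Zone B:40, Zone C:125 → nearest is Zone B
3 of the 5 points have Zone B as nearest.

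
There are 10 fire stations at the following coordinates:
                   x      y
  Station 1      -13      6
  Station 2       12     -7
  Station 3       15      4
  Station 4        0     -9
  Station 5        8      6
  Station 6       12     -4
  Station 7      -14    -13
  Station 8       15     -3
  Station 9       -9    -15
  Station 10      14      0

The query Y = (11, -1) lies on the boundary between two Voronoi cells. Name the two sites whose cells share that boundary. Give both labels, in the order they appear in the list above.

Station 6 and Station 10

Squared distances from Y to each site:
d²(Y, Station 1) = 576 + 49 = 625
d²(Y, Station 2) = 1 + 36 = 37
d²(Y, Station 3) = 16 + 25 = 41
d²(Y, Station 4) = 121 + 64 = 185
d²(Y, Station 5) = 9 + 49 = 58
d²(Y, Station 6) = 1 + 9 = 10
d²(Y, Station 7) = 625 + 144 = 769
d²(Y, Station 8) = 16 + 4 = 20
d²(Y, Station 9) = 400 + 196 = 596
d²(Y, Station 10) = 9 + 1 = 10
Y is equidistant from Station 6 and Station 10 (both at squared distance 10), and every other site is strictly farther — so Y lies on the Station 6–Station 10 Voronoi edge.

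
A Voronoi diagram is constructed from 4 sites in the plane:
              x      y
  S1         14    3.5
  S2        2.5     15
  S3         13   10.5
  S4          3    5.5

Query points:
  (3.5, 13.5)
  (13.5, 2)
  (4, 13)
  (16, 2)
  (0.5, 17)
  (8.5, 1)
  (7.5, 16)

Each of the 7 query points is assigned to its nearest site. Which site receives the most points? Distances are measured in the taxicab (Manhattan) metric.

S2

(3.5, 13.5) — d to each: S1:20.5, S2:2.5, S3:12.5, S4:8.5 → nearest is S2
(13.5, 2) — d to each: S1:2, S2:24, S3:9, S4:14 → nearest is S1
(4, 13) — d to each: S1:19.5, S2:3.5, S3:11.5, S4:8.5 → nearest is S2
(16, 2) — d to each: S1:3.5, S2:26.5, S3:11.5, S4:16.5 → nearest is S1
(0.5, 17) — d to each: S1:27, S2:4, S3:19, S4:14 → nearest is S2
(8.5, 1) — d to each: S1:8, S2:20, S3:14, S4:10 → nearest is S1
(7.5, 16) — d to each: S1:19, S2:6, S3:11, S4:15 → nearest is S2
Tally — S1:3, S2:4. S2 captures the most (4).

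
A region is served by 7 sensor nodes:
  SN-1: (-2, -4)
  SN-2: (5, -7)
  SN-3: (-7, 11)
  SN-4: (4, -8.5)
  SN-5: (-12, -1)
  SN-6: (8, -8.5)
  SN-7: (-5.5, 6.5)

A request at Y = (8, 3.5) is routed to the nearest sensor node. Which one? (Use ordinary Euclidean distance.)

SN-2

Compare squared distances (the ordering matches that of the actual distances):
d²(Y, SN-1) = (8−(-2))² + (3.5−(-4))² = 100 + 56.25 = 156.25
d²(Y, SN-2) = (8−5)² + (3.5−(-7))² = 9 + 110.25 = 119.25
d²(Y, SN-3) = (8−(-7))² + (3.5−11)² = 225 + 56.25 = 281.25
d²(Y, SN-4) = (8−4)² + (3.5−(-8.5))² = 16 + 144 = 160
d²(Y, SN-5) = (8−(-12))² + (3.5−(-1))² = 400 + 20.25 = 420.25
d²(Y, SN-6) = (8−8)² + (3.5−(-8.5))² = 0 + 144 = 144
d²(Y, SN-7) = (8−(-5.5))² + (3.5−6.5)² = 182.25 + 9 = 191.25
SN-2 is nearest.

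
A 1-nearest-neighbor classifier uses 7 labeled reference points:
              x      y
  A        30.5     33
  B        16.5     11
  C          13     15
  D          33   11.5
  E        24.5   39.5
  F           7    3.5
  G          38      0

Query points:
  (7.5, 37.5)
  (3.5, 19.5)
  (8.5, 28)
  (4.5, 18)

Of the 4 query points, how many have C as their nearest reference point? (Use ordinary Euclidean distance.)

3

(7.5, 37.5) — d² to each: A:549.25, B:783.25, C:536.5, D:1326.25, E:293, F:1156.25, G:2336.5 → nearest is E
(3.5, 19.5) — d² to each: A:911.25, B:241.25, C:110.5, D:934.25, E:841, F:268.25, G:1570.5 → nearest is C
(8.5, 28) — d² to each: A:509, B:353, C:189.25, D:872.5, E:388.25, F:602.5, G:1654.25 → nearest is C
(4.5, 18) — d² to each: A:901, B:193, C:81.25, D:854.5, E:862.25, F:216.5, G:1446.25 → nearest is C
3 of the 4 points have C as nearest.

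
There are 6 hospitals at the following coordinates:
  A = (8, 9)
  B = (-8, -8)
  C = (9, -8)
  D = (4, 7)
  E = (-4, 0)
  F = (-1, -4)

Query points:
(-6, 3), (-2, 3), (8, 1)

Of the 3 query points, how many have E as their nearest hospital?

2

(-6, 3) — d² to each: A:232, B:125, C:346, D:116, E:13, F:74 → nearest is E
(-2, 3) — d² to each: A:136, B:157, C:242, D:52, E:13, F:50 → nearest is E
(8, 1) — d² to each: A:64, B:337, C:82, D:52, E:145, F:106 → nearest is D
2 of the 3 points have E as nearest.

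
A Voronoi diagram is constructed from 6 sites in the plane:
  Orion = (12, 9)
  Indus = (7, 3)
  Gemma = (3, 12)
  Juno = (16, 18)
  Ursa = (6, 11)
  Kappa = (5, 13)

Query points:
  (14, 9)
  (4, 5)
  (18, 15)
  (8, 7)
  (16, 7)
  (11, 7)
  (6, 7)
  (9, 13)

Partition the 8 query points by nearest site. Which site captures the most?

Orion

(14, 9) — d² to each: Orion:4, Indus:85, Gemma:130, Juno:85, Ursa:68, Kappa:97 → nearest is Orion
(4, 5) — d² to each: Orion:80, Indus:13, Gemma:50, Juno:313, Ursa:40, Kappa:65 → nearest is Indus
(18, 15) — d² to each: Orion:72, Indus:265, Gemma:234, Juno:13, Ursa:160, Kappa:173 → nearest is Juno
(8, 7) — d² to each: Orion:20, Indus:17, Gemma:50, Juno:185, Ursa:20, Kappa:45 → nearest is Indus
(16, 7) — d² to each: Orion:20, Indus:97, Gemma:194, Juno:121, Ursa:116, Kappa:157 → nearest is Orion
(11, 7) — d² to each: Orion:5, Indus:32, Gemma:89, Juno:146, Ursa:41, Kappa:72 → nearest is Orion
(6, 7) — d² to each: Orion:40, Indus:17, Gemma:34, Juno:221, Ursa:16, Kappa:37 → nearest is Ursa
(9, 13) — d² to each: Orion:25, Indus:104, Gemma:37, Juno:74, Ursa:13, Kappa:16 → nearest is Ursa
Tally — Orion:3, Indus:2, Juno:1, Ursa:2. Orion captures the most (3).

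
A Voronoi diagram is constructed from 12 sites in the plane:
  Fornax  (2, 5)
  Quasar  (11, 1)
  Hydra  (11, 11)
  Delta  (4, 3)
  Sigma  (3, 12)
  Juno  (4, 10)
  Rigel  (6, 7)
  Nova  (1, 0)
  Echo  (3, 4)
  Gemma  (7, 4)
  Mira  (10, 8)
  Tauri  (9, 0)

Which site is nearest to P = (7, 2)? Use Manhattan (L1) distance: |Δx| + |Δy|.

d(P, Fornax) = |7−2| + |2−5| = 5 + 3 = 8
d(P, Quasar) = |7−11| + |2−1| = 4 + 1 = 5
d(P, Hydra) = |7−11| + |2−11| = 4 + 9 = 13
d(P, Delta) = |7−4| + |2−3| = 3 + 1 = 4
d(P, Sigma) = |7−3| + |2−12| = 4 + 10 = 14
d(P, Juno) = |7−4| + |2−10| = 3 + 8 = 11
d(P, Rigel) = |7−6| + |2−7| = 1 + 5 = 6
d(P, Nova) = |7−1| + |2−0| = 6 + 2 = 8
d(P, Echo) = |7−3| + |2−4| = 4 + 2 = 6
d(P, Gemma) = |7−7| + |2−4| = 0 + 2 = 2
d(P, Mira) = |7−10| + |2−8| = 3 + 6 = 9
d(P, Tauri) = |7−9| + |2−0| = 2 + 2 = 4
Minimum is at Gemma.

Gemma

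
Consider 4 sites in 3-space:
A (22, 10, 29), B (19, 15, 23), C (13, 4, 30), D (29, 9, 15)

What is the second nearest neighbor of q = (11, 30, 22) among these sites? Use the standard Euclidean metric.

Compare squared distances (the ordering matches that of the actual distances):
|qA|² = 121 + 400 + 49 = 570
|qB|² = 64 + 225 + 1 = 290
|qC|² = 4 + 676 + 64 = 744
|qD|² = 324 + 441 + 49 = 814
Sorted ascending: B, A, C, … — the second-nearest is A.

A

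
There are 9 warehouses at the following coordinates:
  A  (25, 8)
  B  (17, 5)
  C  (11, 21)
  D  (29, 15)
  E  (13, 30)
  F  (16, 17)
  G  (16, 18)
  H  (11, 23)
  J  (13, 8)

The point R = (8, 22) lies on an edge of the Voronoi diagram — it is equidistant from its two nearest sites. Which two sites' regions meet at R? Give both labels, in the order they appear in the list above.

C and H

Squared distances from R to each site:
|RA|² = 289 + 196 = 485
|RB|² = 81 + 289 = 370
|RC|² = 9 + 1 = 10
|RD|² = 441 + 49 = 490
|RE|² = 25 + 64 = 89
|RF|² = 64 + 25 = 89
|RG|² = 64 + 16 = 80
|RH|² = 9 + 1 = 10
|RJ|² = 25 + 196 = 221
R is equidistant from C and H (both at squared distance 10), and every other site is strictly farther — so R lies on the C–H Voronoi edge.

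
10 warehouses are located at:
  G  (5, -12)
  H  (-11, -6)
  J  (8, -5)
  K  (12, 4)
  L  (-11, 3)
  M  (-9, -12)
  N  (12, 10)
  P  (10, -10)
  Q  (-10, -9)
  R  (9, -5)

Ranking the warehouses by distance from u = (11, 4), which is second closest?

N

Since √ is increasing, it suffices to compare squared distances:
|uG|² = (11−5)² + (4−(-12))² = 36 + 256 = 292
|uH|² = (11−(-11))² + (4−(-6))² = 484 + 100 = 584
|uJ|² = (11−8)² + (4−(-5))² = 9 + 81 = 90
|uK|² = (11−12)² + (4−4)² = 1 + 0 = 1
|uL|² = (11−(-11))² + (4−3)² = 484 + 1 = 485
|uM|² = (11−(-9))² + (4−(-12))² = 400 + 256 = 656
|uN|² = (11−12)² + (4−10)² = 1 + 36 = 37
|uP|² = (11−10)² + (4−(-10))² = 1 + 196 = 197
|uQ|² = (11−(-10))² + (4−(-9))² = 441 + 169 = 610
|uR|² = (11−9)² + (4−(-5))² = 4 + 81 = 85
Sorted ascending: K, N, R, … — the second-nearest is N.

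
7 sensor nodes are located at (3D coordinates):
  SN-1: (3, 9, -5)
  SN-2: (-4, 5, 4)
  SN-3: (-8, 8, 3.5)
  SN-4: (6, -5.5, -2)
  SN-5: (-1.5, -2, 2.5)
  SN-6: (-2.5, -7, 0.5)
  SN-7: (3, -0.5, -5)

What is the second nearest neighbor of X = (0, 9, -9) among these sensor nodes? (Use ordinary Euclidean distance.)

Compare squared distances (the ordering matches that of the actual distances):
d²(X, SN-1) = (0−3)² + (9−9)² + (-9−(-5))² = 9 + 0 + 16 = 25
d²(X, SN-2) = (0−(-4))² + (9−5)² + (-9−4)² = 16 + 16 + 169 = 201
d²(X, SN-3) = (0−(-8))² + (9−8)² + (-9−3.5)² = 64 + 1 + 156.25 = 221.25
d²(X, SN-4) = (0−6)² + (9−(-5.5))² + (-9−(-2))² = 36 + 210.25 + 49 = 295.25
d²(X, SN-5) = (0−(-1.5))² + (9−(-2))² + (-9−2.5)² = 2.25 + 121 + 132.25 = 255.5
d²(X, SN-6) = (0−(-2.5))² + (9−(-7))² + (-9−0.5)² = 6.25 + 256 + 90.25 = 352.5
d²(X, SN-7) = (0−3)² + (9−(-0.5))² + (-9−(-5))² = 9 + 90.25 + 16 = 115.25
Sorted ascending: SN-1, SN-7, SN-2, … — the second-nearest is SN-7.

SN-7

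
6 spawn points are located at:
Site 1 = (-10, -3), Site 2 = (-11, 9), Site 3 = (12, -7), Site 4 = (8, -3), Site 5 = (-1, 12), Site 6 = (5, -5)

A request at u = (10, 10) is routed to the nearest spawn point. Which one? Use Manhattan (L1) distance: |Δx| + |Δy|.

Site 5

d(u, Site 1) = |10−(-10)| + |10−(-3)| = 20 + 13 = 33
d(u, Site 2) = |10−(-11)| + |10−9| = 21 + 1 = 22
d(u, Site 3) = |10−12| + |10−(-7)| = 2 + 17 = 19
d(u, Site 4) = |10−8| + |10−(-3)| = 2 + 13 = 15
d(u, Site 5) = |10−(-1)| + |10−12| = 11 + 2 = 13
d(u, Site 6) = |10−5| + |10−(-5)| = 5 + 15 = 20
Site 5 is nearest.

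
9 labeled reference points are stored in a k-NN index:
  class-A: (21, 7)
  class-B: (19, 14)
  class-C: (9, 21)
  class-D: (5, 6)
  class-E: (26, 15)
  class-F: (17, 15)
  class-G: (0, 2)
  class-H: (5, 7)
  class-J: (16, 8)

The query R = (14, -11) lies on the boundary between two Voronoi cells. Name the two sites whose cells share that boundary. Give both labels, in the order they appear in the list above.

class-G and class-J

Squared distances from R to each site:
d²(R, class-A) = (14−21)² + (-11−7)² = 49 + 324 = 373
d²(R, class-B) = (14−19)² + (-11−14)² = 25 + 625 = 650
d²(R, class-C) = (14−9)² + (-11−21)² = 25 + 1024 = 1049
d²(R, class-D) = (14−5)² + (-11−6)² = 81 + 289 = 370
d²(R, class-E) = (14−26)² + (-11−15)² = 144 + 676 = 820
d²(R, class-F) = (14−17)² + (-11−15)² = 9 + 676 = 685
d²(R, class-G) = (14−0)² + (-11−2)² = 196 + 169 = 365
d²(R, class-H) = (14−5)² + (-11−7)² = 81 + 324 = 405
d²(R, class-J) = (14−16)² + (-11−8)² = 4 + 361 = 365
R is equidistant from class-G and class-J (both at squared distance 365), and every other site is strictly farther — so R lies on the class-G–class-J Voronoi edge.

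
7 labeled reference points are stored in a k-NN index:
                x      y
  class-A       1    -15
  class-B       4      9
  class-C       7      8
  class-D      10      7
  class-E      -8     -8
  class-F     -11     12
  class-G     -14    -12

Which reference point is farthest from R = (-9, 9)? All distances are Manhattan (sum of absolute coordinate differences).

class-A

d(R, class-A) = |-9−1| + |9−(-15)| = 10 + 24 = 34
d(R, class-B) = |-9−4| + |9−9| = 13 + 0 = 13
d(R, class-C) = |-9−7| + |9−8| = 16 + 1 = 17
d(R, class-D) = |-9−10| + |9−7| = 19 + 2 = 21
d(R, class-E) = |-9−(-8)| + |9−(-8)| = 1 + 17 = 18
d(R, class-F) = |-9−(-11)| + |9−12| = 2 + 3 = 5
d(R, class-G) = |-9−(-14)| + |9−(-12)| = 5 + 21 = 26
The largest is to class-A.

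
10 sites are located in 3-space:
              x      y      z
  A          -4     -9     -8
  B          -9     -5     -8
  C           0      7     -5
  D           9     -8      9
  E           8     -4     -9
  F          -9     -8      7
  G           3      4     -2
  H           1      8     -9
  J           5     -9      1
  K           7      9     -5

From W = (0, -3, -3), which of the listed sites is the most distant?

Compare squared distances (the ordering matches that of the actual distances):
|WA|² = 16 + 36 + 25 = 77
|WB|² = 81 + 4 + 25 = 110
|WC|² = 0 + 100 + 4 = 104
|WD|² = 81 + 25 + 144 = 250
|WE|² = 64 + 1 + 36 = 101
|WF|² = 81 + 25 + 100 = 206
|WG|² = 9 + 49 + 1 = 59
|WH|² = 1 + 121 + 36 = 158
|WJ|² = 25 + 36 + 16 = 77
|WK|² = 49 + 144 + 4 = 197
The largest is to D.

D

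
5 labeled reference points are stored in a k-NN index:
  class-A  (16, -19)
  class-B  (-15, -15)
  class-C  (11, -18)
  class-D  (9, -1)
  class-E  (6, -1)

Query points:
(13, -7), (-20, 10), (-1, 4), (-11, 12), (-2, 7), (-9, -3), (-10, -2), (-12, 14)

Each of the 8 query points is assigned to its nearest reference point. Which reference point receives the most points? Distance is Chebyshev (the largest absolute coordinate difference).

(13, -7) — d to each: class-A:12, class-B:28, class-C:11, class-D:6, class-E:7 → nearest is class-D
(-20, 10) — d to each: class-A:36, class-B:25, class-C:31, class-D:29, class-E:26 → nearest is class-B
(-1, 4) — d to each: class-A:23, class-B:19, class-C:22, class-D:10, class-E:7 → nearest is class-E
(-11, 12) — d to each: class-A:31, class-B:27, class-C:30, class-D:20, class-E:17 → nearest is class-E
(-2, 7) — d to each: class-A:26, class-B:22, class-C:25, class-D:11, class-E:8 → nearest is class-E
(-9, -3) — d to each: class-A:25, class-B:12, class-C:20, class-D:18, class-E:15 → nearest is class-B
(-10, -2) — d to each: class-A:26, class-B:13, class-C:21, class-D:19, class-E:16 → nearest is class-B
(-12, 14) — d to each: class-A:33, class-B:29, class-C:32, class-D:21, class-E:18 → nearest is class-E
Tally — class-B:3, class-D:1, class-E:4. class-E captures the most (4).

class-E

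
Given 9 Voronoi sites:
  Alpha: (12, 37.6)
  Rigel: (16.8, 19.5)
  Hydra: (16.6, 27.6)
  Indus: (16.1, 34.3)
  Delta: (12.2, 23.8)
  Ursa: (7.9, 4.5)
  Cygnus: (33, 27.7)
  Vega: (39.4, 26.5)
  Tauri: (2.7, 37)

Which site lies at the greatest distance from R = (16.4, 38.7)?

Ursa

Squared Euclidean distances:
d²(R, Alpha) = (16.4−12)² + (38.7−37.6)² = 19.36 + 1.21 = 20.57
d²(R, Rigel) = (16.4−16.8)² + (38.7−19.5)² = 0.16 + 368.64 = 368.8
d²(R, Hydra) = (16.4−16.6)² + (38.7−27.6)² = 0.04 + 123.21 = 123.25
d²(R, Indus) = (16.4−16.1)² + (38.7−34.3)² = 0.09 + 19.36 = 19.45
d²(R, Delta) = (16.4−12.2)² + (38.7−23.8)² = 17.64 + 222.01 = 239.65
d²(R, Ursa) = (16.4−7.9)² + (38.7−4.5)² = 72.25 + 1169.64 = 1241.89
d²(R, Cygnus) = (16.4−33)² + (38.7−27.7)² = 275.56 + 121 = 396.56
d²(R, Vega) = (16.4−39.4)² + (38.7−26.5)² = 529 + 148.84 = 677.84
d²(R, Tauri) = (16.4−2.7)² + (38.7−37)² = 187.69 + 2.89 = 190.58
The largest is to Ursa.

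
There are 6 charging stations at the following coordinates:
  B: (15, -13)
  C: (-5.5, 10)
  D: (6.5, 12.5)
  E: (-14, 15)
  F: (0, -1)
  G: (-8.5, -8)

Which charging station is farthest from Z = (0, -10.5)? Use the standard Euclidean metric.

E

Squared Euclidean distances:
|ZB|² = 225 + 6.25 = 231.25
|ZC|² = 30.25 + 420.25 = 450.5
|ZD|² = 42.25 + 529 = 571.25
|ZE|² = 196 + 650.25 = 846.25
|ZF|² = 0 + 90.25 = 90.25
|ZG|² = 72.25 + 6.25 = 78.5
The largest is to E.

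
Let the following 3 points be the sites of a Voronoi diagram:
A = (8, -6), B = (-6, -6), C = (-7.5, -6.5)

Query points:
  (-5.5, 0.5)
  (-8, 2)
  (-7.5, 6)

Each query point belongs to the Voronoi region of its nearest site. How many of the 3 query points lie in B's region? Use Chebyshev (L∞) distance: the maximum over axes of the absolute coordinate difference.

(-5.5, 0.5) — d to each: A:13.5, B:6.5, C:7 → nearest is B
(-8, 2) — d to each: A:16, B:8, C:8.5 → nearest is B
(-7.5, 6) — d to each: A:15.5, B:12, C:12.5 → nearest is B
3 of the 3 points have B as nearest.

3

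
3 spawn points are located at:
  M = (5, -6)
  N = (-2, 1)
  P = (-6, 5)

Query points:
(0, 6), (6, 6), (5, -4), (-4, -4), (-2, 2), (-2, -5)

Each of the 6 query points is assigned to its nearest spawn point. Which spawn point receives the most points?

(0, 6) — d² to each: M:169, N:29, P:37 → nearest is N
(6, 6) — d² to each: M:145, N:89, P:145 → nearest is N
(5, -4) — d² to each: M:4, N:74, P:202 → nearest is M
(-4, -4) — d² to each: M:85, N:29, P:85 → nearest is N
(-2, 2) — d² to each: M:113, N:1, P:25 → nearest is N
(-2, -5) — d² to each: M:50, N:36, P:116 → nearest is N
Tally — M:1, N:5. N captures the most (5).

N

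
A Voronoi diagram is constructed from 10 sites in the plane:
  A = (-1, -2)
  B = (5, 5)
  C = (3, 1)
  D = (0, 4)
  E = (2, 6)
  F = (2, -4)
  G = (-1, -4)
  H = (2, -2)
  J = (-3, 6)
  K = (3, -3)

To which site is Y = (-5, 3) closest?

J

Compare squared distances (the ordering matches that of the actual distances):
|YA|² = (-5−(-1))² + (3−(-2))² = 16 + 25 = 41
|YB|² = (-5−5)² + (3−5)² = 100 + 4 = 104
|YC|² = (-5−3)² + (3−1)² = 64 + 4 = 68
|YD|² = (-5−0)² + (3−4)² = 25 + 1 = 26
|YE|² = (-5−2)² + (3−6)² = 49 + 9 = 58
|YF|² = (-5−2)² + (3−(-4))² = 49 + 49 = 98
|YG|² = (-5−(-1))² + (3−(-4))² = 16 + 49 = 65
|YH|² = (-5−2)² + (3−(-2))² = 49 + 25 = 74
|YJ|² = (-5−(-3))² + (3−6)² = 4 + 9 = 13
|YK|² = (-5−3)² + (3−(-3))² = 64 + 36 = 100
Minimum is at J.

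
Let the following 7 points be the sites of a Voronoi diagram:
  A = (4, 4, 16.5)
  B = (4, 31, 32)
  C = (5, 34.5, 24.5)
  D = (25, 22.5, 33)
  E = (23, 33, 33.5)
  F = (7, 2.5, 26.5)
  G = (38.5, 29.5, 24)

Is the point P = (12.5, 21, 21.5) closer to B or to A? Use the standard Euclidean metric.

B

Compare squared distances:
|PB|² = (12.5−4)² + (21−31)² + (21.5−32)² = 72.25 + 100 + 110.25 = 282.5
|PA|² = (12.5−4)² + (21−4)² + (21.5−16.5)² = 72.25 + 289 + 25 = 386.25
282.5 < 386.25, so B is closer.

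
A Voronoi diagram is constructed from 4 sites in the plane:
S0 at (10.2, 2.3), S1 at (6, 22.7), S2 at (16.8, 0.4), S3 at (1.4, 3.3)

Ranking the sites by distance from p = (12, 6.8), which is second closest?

S2

Compare squared distances (the ordering matches that of the actual distances):
|pS0|² = (12−10.2)² + (6.8−2.3)² = 3.24 + 20.25 = 23.49
|pS1|² = (12−6)² + (6.8−22.7)² = 36 + 252.81 = 288.81
|pS2|² = (12−16.8)² + (6.8−0.4)² = 23.04 + 40.96 = 64
|pS3|² = (12−1.4)² + (6.8−3.3)² = 112.36 + 12.25 = 124.61
Sorted ascending: S0, S2, S3, … — the second-nearest is S2.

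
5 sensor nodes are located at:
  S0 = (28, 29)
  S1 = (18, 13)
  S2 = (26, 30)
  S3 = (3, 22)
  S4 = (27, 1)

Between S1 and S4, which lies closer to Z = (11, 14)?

Compare squared distances:
|ZS1|² = (11−18)² + (14−13)² = 49 + 1 = 50
|ZS4|² = (11−27)² + (14−1)² = 256 + 169 = 425
50 < 425, so S1 is closer.

S1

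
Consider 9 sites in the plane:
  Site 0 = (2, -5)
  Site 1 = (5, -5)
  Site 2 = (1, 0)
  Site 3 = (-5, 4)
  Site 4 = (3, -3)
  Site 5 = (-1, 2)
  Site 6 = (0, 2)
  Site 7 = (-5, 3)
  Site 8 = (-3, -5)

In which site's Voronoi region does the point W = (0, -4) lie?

Site 0

Compare squared distances (the ordering matches that of the actual distances):
d²(W, Site 0) = (0−2)² + (-4−(-5))² = 4 + 1 = 5
d²(W, Site 1) = (0−5)² + (-4−(-5))² = 25 + 1 = 26
d²(W, Site 2) = (0−1)² + (-4−0)² = 1 + 16 = 17
d²(W, Site 3) = (0−(-5))² + (-4−4)² = 25 + 64 = 89
d²(W, Site 4) = (0−3)² + (-4−(-3))² = 9 + 1 = 10
d²(W, Site 5) = (0−(-1))² + (-4−2)² = 1 + 36 = 37
d²(W, Site 6) = (0−0)² + (-4−2)² = 0 + 36 = 36
d²(W, Site 7) = (0−(-5))² + (-4−3)² = 25 + 49 = 74
d²(W, Site 8) = (0−(-3))² + (-4−(-5))² = 9 + 1 = 10
The smallest is to Site 0, so W lies in the Voronoi region of Site 0.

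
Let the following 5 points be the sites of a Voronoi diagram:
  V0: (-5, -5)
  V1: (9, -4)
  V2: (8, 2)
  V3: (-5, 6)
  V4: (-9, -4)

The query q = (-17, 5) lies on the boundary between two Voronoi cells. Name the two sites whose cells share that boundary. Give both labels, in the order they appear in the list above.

Squared distances from q to each site:
|qV0|² = (-17−(-5))² + (5−(-5))² = 144 + 100 = 244
|qV1|² = (-17−9)² + (5−(-4))² = 676 + 81 = 757
|qV2|² = (-17−8)² + (5−2)² = 625 + 9 = 634
|qV3|² = (-17−(-5))² + (5−6)² = 144 + 1 = 145
|qV4|² = (-17−(-9))² + (5−(-4))² = 64 + 81 = 145
q is equidistant from V3 and V4 (both at squared distance 145), and every other site is strictly farther — so q lies on the V3–V4 Voronoi edge.

V3 and V4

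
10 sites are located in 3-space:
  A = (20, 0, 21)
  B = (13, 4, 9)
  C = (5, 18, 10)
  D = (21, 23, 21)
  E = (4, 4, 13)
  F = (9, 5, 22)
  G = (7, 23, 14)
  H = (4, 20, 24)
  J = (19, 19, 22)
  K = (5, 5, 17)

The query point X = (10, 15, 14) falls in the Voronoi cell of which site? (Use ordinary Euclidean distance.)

Since √ is increasing, it suffices to compare squared distances:
|XA|² = (10−20)² + (15−0)² + (14−21)² = 100 + 225 + 49 = 374
|XB|² = (10−13)² + (15−4)² + (14−9)² = 9 + 121 + 25 = 155
|XC|² = (10−5)² + (15−18)² + (14−10)² = 25 + 9 + 16 = 50
|XD|² = (10−21)² + (15−23)² + (14−21)² = 121 + 64 + 49 = 234
|XE|² = (10−4)² + (15−4)² + (14−13)² = 36 + 121 + 1 = 158
|XF|² = (10−9)² + (15−5)² + (14−22)² = 1 + 100 + 64 = 165
|XG|² = (10−7)² + (15−23)² + (14−14)² = 9 + 64 + 0 = 73
|XH|² = (10−4)² + (15−20)² + (14−24)² = 36 + 25 + 100 = 161
|XJ|² = (10−19)² + (15−19)² + (14−22)² = 81 + 16 + 64 = 161
|XK|² = (10−5)² + (15−5)² + (14−17)² = 25 + 100 + 9 = 134
Minimum is at C.

C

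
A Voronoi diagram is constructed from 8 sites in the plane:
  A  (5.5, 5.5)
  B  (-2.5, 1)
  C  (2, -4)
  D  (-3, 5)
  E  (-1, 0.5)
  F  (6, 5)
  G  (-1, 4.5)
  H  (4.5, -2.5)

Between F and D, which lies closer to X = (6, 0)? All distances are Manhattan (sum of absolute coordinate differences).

d(X,F) = |6−6| + |0−5| = 0 + 5 = 5
d(X,D) = |6−(-3)| + |0−5| = 9 + 5 = 14
5 < 14, so F is closer.

F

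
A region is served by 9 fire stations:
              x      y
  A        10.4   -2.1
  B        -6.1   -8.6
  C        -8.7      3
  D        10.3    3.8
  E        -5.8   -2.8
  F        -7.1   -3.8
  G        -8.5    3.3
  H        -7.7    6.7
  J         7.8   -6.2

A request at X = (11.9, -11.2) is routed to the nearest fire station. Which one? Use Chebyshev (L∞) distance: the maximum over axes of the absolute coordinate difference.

J

d(X,A) = max(1.5, 9.1) = 9.1
d(X,B) = max(18, 2.6) = 18
d(X,C) = max(20.6, 14.2) = 20.6
d(X,D) = max(1.6, 15) = 15
d(X,E) = max(17.7, 8.4) = 17.7
d(X,F) = max(19, 7.4) = 19
d(X,G) = max(20.4, 14.5) = 20.4
d(X,H) = max(19.6, 17.9) = 19.6
d(X,J) = max(4.1, 5) = 5
J is nearest.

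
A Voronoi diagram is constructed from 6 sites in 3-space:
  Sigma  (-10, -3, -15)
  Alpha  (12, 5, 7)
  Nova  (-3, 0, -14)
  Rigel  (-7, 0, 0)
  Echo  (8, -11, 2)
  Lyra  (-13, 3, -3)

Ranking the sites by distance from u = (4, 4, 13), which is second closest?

Compare squared distances (the ordering matches that of the actual distances):
d²(u, Sigma) = (4−(-10))² + (4−(-3))² + (13−(-15))² = 196 + 49 + 784 = 1029
d²(u, Alpha) = (4−12)² + (4−5)² + (13−7)² = 64 + 1 + 36 = 101
d²(u, Nova) = (4−(-3))² + (4−0)² + (13−(-14))² = 49 + 16 + 729 = 794
d²(u, Rigel) = (4−(-7))² + (4−0)² + (13−0)² = 121 + 16 + 169 = 306
d²(u, Echo) = (4−8)² + (4−(-11))² + (13−2)² = 16 + 225 + 121 = 362
d²(u, Lyra) = (4−(-13))² + (4−3)² + (13−(-3))² = 289 + 1 + 256 = 546
Sorted ascending: Alpha, Rigel, Echo, … — the second-nearest is Rigel.

Rigel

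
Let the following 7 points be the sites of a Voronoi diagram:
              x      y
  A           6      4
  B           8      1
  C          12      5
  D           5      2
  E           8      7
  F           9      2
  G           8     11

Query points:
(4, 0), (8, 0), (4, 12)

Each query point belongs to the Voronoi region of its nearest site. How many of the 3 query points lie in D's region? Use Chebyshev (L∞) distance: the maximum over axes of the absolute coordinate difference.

(4, 0) — d to each: A:4, B:4, C:8, D:2, E:7, F:5, G:11 → nearest is D
(8, 0) — d to each: A:4, B:1, C:5, D:3, E:7, F:2, G:11 → nearest is B
(4, 12) — d to each: A:8, B:11, C:8, D:10, E:5, F:10, G:4 → nearest is G
1 of the 3 points has D as nearest.

1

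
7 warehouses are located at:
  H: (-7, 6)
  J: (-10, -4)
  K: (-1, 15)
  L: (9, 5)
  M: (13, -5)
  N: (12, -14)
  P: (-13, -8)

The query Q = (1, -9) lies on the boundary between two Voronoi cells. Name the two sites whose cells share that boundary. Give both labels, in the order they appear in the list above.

J and N

Squared distances from Q to each site:
|QH|² = 64 + 225 = 289
|QJ|² = 121 + 25 = 146
|QK|² = 4 + 576 = 580
|QL|² = 64 + 196 = 260
|QM|² = 144 + 16 = 160
|QN|² = 121 + 25 = 146
|QP|² = 196 + 1 = 197
Q is equidistant from J and N (both at squared distance 146), and every other site is strictly farther — so Q lies on the J–N Voronoi edge.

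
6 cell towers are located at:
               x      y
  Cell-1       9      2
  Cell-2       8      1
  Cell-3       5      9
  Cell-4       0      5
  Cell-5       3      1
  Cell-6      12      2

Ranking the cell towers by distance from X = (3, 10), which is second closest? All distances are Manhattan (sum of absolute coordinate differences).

d(X, Cell-1) = |3−9| + |10−2| = 6 + 8 = 14
d(X, Cell-2) = |3−8| + |10−1| = 5 + 9 = 14
d(X, Cell-3) = |3−5| + |10−9| = 2 + 1 = 3
d(X, Cell-4) = |3−0| + |10−5| = 3 + 5 = 8
d(X, Cell-5) = |3−3| + |10−1| = 0 + 9 = 9
d(X, Cell-6) = |3−12| + |10−2| = 9 + 8 = 17
Sorted ascending: Cell-3, Cell-4, Cell-5, … — the second-nearest is Cell-4.

Cell-4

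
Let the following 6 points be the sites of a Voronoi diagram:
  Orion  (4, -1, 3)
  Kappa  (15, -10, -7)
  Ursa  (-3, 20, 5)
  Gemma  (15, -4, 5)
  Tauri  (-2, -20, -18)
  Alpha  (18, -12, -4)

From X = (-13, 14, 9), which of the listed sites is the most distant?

Tauri

Squared Euclidean distances:
d²(X, Orion) = (-13−4)² + (14−(-1))² + (9−3)² = 289 + 225 + 36 = 550
d²(X, Kappa) = (-13−15)² + (14−(-10))² + (9−(-7))² = 784 + 576 + 256 = 1616
d²(X, Ursa) = (-13−(-3))² + (14−20)² + (9−5)² = 100 + 36 + 16 = 152
d²(X, Gemma) = (-13−15)² + (14−(-4))² + (9−5)² = 784 + 324 + 16 = 1124
d²(X, Tauri) = (-13−(-2))² + (14−(-20))² + (9−(-18))² = 121 + 1156 + 729 = 2006
d²(X, Alpha) = (-13−18)² + (14−(-12))² + (9−(-4))² = 961 + 676 + 169 = 1806
The largest is to Tauri.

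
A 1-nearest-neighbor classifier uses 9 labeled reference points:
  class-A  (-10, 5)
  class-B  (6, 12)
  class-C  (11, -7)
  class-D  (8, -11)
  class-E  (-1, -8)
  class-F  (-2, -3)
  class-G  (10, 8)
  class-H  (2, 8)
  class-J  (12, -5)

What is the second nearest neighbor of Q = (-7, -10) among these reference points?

Compare squared distances (the ordering matches that of the actual distances):
d²(Q, class-A) = (-7−(-10))² + (-10−5)² = 9 + 225 = 234
d²(Q, class-B) = (-7−6)² + (-10−12)² = 169 + 484 = 653
d²(Q, class-C) = (-7−11)² + (-10−(-7))² = 324 + 9 = 333
d²(Q, class-D) = (-7−8)² + (-10−(-11))² = 225 + 1 = 226
d²(Q, class-E) = (-7−(-1))² + (-10−(-8))² = 36 + 4 = 40
d²(Q, class-F) = (-7−(-2))² + (-10−(-3))² = 25 + 49 = 74
d²(Q, class-G) = (-7−10)² + (-10−8)² = 289 + 324 = 613
d²(Q, class-H) = (-7−2)² + (-10−8)² = 81 + 324 = 405
d²(Q, class-J) = (-7−12)² + (-10−(-5))² = 361 + 25 = 386
Sorted ascending: class-E, class-F, class-D, … — the second-nearest is class-F.

class-F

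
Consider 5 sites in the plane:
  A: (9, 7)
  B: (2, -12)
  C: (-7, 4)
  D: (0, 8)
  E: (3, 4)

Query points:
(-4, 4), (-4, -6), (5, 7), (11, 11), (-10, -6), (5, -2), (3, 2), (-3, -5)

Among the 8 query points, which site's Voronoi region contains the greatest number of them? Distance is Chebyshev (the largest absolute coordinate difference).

(-4, 4) — d to each: A:13, B:16, C:3, D:4, E:7 → nearest is C
(-4, -6) — d to each: A:13, B:6, C:10, D:14, E:10 → nearest is B
(5, 7) — d to each: A:4, B:19, C:12, D:5, E:3 → nearest is E
(11, 11) — d to each: A:4, B:23, C:18, D:11, E:8 → nearest is A
(-10, -6) — d to each: A:19, B:12, C:10, D:14, E:13 → nearest is C
(5, -2) — d to each: A:9, B:10, C:12, D:10, E:6 → nearest is E
(3, 2) — d to each: A:6, B:14, C:10, D:6, E:2 → nearest is E
(-3, -5) — d to each: A:12, B:7, C:9, D:13, E:9 → nearest is B
Tally — A:1, B:2, C:2, E:3. E captures the most (3).

E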